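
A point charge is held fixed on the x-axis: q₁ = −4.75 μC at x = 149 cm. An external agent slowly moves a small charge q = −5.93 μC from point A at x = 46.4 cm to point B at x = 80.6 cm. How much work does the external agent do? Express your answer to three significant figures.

0.123 J

For quasistatic motion the external work equals the change in potential energy: W_ext = qΔV = q(V_B − V_A).
At A: distance to the source charge is 1.03 m; V_A = kq₁/r = -4.16×10⁴ V.
At B: distance to the source charge is 0.684 m; V_B = kq₁/r = -6.24×10⁴ V.
ΔV = V_B − V_A = -2.08×10⁴ V.
W_ext = qΔV = (-5.93×10⁻⁶ C)(-2.08×10⁴ V) = 0.123 J.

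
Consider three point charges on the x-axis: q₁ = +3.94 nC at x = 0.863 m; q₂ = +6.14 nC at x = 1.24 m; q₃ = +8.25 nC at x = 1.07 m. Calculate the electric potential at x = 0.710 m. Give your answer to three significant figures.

542 V

Electric potential is a scalar, so the contributions from each charge add algebraically: V = Σ kqᵢ/rᵢ.
Distances from the field point to each charge: r₁ = 0.153 m, r₂ = 0.530 m, r₃ = 0.360 m.
V = k[(3.94×10⁻⁹)/(0.153) + (6.14×10⁻⁹)/(0.530) + (8.25×10⁻⁹)/(0.360)] = 542 V.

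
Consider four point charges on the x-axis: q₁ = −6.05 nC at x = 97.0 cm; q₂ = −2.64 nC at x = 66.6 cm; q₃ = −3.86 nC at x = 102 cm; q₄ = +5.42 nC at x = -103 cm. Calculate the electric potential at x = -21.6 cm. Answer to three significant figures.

Electric potential is a scalar, so the contributions from each charge add algebraically: V = Σ kqᵢ/rᵢ.
Distances from the field point to each charge: r₁ = 1.19 m, r₂ = 0.882 m, r₃ = 1.24 m, r₄ = 0.814 m.
V = k[(-6.05×10⁻⁹)/(1.19) + (-2.64×10⁻⁹)/(0.882) + (-3.86×10⁻⁹)/(1.24) + (5.42×10⁻⁹)/(0.814)] = -41.0 V.

-41.0 V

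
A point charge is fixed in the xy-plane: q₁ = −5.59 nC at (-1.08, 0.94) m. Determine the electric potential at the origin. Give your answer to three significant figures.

Electric potential is a scalar, so the contributions from each charge add algebraically: V = Σ kqᵢ/rᵢ.
Distances from the field point to each charge: r₁ = 1.43 m.
V = k[(-5.59×10⁻⁹)/(1.43)] = -35.1 V.

-35.1 V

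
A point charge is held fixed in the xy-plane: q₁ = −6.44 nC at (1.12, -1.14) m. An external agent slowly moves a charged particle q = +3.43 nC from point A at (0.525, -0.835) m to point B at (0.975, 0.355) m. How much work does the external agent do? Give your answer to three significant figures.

For quasistatic motion the external work equals the change in potential energy: W_ext = qΔV = q(V_B − V_A).
At A: distance to the source charge is 0.669 m; V_A = kq₁/r = -86.6 V.
At B: distance to the source charge is 1.50 m; V_B = kq₁/r = -38.5 V.
ΔV = V_B − V_A = 48.0 V.
W_ext = qΔV = (3.43×10⁻⁹ C)(48.0 V) = 1.65×10⁻⁷ J.

1.65×10⁻⁷ J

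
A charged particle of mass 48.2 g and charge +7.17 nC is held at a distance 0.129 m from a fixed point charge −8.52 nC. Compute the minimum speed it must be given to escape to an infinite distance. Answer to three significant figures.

0.0133 m/s

To just escape, total mechanical energy must reach zero at infinity: ½mv²_min + U = 0, so ½mv²_min = −U = |kQq|/r.
|U| = |kQq|/r = (8.99×10⁹ N·m²/C²)(8.52×10⁻⁹)(7.17×10⁻⁹)/(0.129) = 4.26×10⁻⁶ J.
v_min = √(2|U|/m) = √(2·4.26×10⁻⁶/0.0482) = 0.0133 m/s.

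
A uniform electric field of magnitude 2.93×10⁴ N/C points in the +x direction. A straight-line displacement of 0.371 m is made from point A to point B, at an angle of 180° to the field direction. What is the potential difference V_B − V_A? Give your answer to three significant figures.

Only the component of displacement along E changes the potential: ΔV = −E·d·cosθ.
ΔV = −(2.93×10⁴ V/m)(0.371 m)cos180° = 1.09×10⁴ V.

1.09×10⁴ V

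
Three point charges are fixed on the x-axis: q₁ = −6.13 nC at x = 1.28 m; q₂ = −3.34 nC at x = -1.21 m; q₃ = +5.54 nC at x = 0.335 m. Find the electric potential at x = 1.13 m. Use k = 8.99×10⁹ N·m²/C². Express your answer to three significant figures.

Electric potential is a scalar, so the contributions from each charge add algebraically: V = Σ kqᵢ/rᵢ.
Distances from the field point to each charge: r₁ = 0.150 m, r₂ = 2.34 m, r₃ = 0.795 m.
V = k[(-6.13×10⁻⁹)/(0.150) + (-3.34×10⁻⁹)/(2.34) + (5.54×10⁻⁹)/(0.795)] = -318 V.

-318 V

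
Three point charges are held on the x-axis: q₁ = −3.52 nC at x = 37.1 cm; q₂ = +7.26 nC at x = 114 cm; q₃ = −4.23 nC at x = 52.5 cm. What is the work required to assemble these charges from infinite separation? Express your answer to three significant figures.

1.22×10⁻⁷ J

The work to assemble the configuration equals its total potential energy, U = Σ kqᵢqⱼ/rᵢⱼ over all pairs.
Pair separations: r₁₂ = 0.769 m, r₁₃ = 0.154 m, r₂₃ = 0.615 m.
U = (-2.99×10⁻⁷) + (8.69×10⁻⁷) + (-4.49×10⁻⁷) = 1.22×10⁻⁷ J.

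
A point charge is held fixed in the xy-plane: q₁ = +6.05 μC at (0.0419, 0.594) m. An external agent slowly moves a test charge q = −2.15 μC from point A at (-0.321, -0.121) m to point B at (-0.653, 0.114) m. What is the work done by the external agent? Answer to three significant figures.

For quasistatic motion the external work equals the change in potential energy: W_ext = qΔV = q(V_B − V_A).
At A: distance to the source charge is 0.802 m; V_A = kq₁/r = 6.78×10⁴ V.
At B: distance to the source charge is 0.845 m; V_B = kq₁/r = 6.44×10⁴ V.
ΔV = V_B − V_A = -3430 V.
W_ext = qΔV = (-2.15×10⁻⁶ C)(-3430 V) = 7.38×10⁻³ J.

7.38×10⁻³ J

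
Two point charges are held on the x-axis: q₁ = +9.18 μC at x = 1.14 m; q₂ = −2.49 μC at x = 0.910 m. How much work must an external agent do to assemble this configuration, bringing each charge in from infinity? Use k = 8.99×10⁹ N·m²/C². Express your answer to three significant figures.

The assembly work is the sum of pairwise potential energies, U = Σ_{i<j} kqᵢqⱼ/rᵢⱼ.
Pair separations: r₁₂ = 0.230 m.
U = (-0.893) = -0.893 J.

-0.893 J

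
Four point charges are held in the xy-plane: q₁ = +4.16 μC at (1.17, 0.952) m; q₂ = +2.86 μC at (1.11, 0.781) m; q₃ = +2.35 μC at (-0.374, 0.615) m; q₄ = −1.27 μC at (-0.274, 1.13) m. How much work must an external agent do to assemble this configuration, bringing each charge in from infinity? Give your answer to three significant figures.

The assembly work is the sum of pairwise potential energies, U = Σ_{i<j} kqᵢqⱼ/rᵢⱼ.
Pair separations: r₁₂ = 0.181 m, r₁₃ = 1.58 m, r₁₄ = 1.45 m, r₂₃ = 1.49 m, r₂₄ = 1.43 m, r₃₄ = 0.525 m.
Summing all 6 pair terms gives U = 0.580 J.

0.580 J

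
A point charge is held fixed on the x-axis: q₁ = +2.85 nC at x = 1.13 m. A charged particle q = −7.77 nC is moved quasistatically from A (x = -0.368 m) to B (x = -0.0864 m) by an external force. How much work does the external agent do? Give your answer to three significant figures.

For quasistatic motion the external work equals the change in potential energy: W_ext = qΔV = q(V_B − V_A).
At A: distance to the source charge is 1.50 m; V_A = kq₁/r = 17.1 V.
At B: distance to the source charge is 1.22 m; V_B = kq₁/r = 21.1 V.
ΔV = V_B − V_A = 3.96 V.
W_ext = qΔV = (-7.77×10⁻⁹ C)(3.96 V) = -3.08×10⁻⁸ J.

-3.08×10⁻⁸ J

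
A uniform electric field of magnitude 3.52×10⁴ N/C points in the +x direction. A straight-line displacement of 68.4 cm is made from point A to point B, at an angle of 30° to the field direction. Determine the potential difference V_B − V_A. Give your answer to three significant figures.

Only the component of displacement along E changes the potential: ΔV = −E·d·cosθ.
ΔV = −(3.52×10⁴ V/m)(0.684 m)cos30° = -2.09×10⁴ V.

-2.09×10⁴ V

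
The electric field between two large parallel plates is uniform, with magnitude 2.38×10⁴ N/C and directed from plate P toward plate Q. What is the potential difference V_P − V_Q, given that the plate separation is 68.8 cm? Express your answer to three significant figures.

1.64×10⁴ V

In a uniform field, potential decreases in the direction of E: ΔV = −E·d for a displacement d parallel to E.
Going from Q to P is a displacement of 68.8 cm opposite to the field, so V_P − V_Q = +Ed = 1.64×10⁴ V.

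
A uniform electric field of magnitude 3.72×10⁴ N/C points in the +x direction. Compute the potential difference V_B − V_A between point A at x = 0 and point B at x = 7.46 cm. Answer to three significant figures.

In a uniform field, potential decreases in the direction of E: V_B − V_A = −E·Δx.
V_B − V_A = −(3.72×10⁴ V/m)(0.0746 m) = -2780 V.

-2780 V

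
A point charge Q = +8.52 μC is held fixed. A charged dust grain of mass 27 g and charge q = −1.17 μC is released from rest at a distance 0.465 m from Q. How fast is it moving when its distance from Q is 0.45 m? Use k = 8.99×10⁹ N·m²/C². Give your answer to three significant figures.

0.690 m/s

Only the electrostatic force acts, so mechanical energy is conserved: ½mv² = U₁ − U₂ = kQq(1/r₁ − 1/r₂).
U₁ − U₂ = (8.99×10⁹ N·m²/C²)(8.52×10⁻⁶ C)(-1.17×10⁻⁶ C)(1/0.465 − 1/0.450) = 6.42×10⁻³ J.
v = √(2·6.42×10⁻³/0.0270) = 0.690 m/s.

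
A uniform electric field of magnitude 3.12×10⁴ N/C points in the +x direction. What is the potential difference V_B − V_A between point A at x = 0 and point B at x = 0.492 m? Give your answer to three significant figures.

-1.54×10⁴ V

In a uniform field, potential decreases in the direction of E: V_B − V_A = −E·Δx.
V_B − V_A = −(3.12×10⁴ V/m)(0.492 m) = -1.54×10⁴ V.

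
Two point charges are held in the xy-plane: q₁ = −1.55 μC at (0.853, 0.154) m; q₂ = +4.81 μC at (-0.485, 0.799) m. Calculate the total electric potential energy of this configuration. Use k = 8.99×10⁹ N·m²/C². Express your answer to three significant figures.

-0.0451 J

The work to assemble the configuration equals its total potential energy, U = Σ kqᵢqⱼ/rᵢⱼ over all pairs.
Pair separations: r₁₂ = 1.49 m.
U = (-0.0451) = -0.0451 J.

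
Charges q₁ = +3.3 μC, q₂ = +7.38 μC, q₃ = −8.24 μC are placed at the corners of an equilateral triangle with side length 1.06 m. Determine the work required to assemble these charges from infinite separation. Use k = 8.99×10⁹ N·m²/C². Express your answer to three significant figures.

The work to assemble the configuration equals its total potential energy, U = Σ kqᵢqⱼ/rᵢⱼ over all pairs.
All three pair separations equal the side length, 1.06 m.
U = (0.207) + (-0.231) + (-0.516) = -0.540 J.

-0.540 J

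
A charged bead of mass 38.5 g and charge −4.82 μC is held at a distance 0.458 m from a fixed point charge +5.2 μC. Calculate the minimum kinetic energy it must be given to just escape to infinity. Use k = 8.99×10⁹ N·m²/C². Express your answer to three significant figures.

0.492 J

To just escape, total mechanical energy must reach zero at infinity: ½mv²_min + U = 0, so ½mv²_min = −U = |kQq|/r.
|U| = |kQq|/r = (8.99×10⁹ N·m²/C²)(5.20×10⁻⁶)(4.82×10⁻⁶)/(0.458) = 0.492 J.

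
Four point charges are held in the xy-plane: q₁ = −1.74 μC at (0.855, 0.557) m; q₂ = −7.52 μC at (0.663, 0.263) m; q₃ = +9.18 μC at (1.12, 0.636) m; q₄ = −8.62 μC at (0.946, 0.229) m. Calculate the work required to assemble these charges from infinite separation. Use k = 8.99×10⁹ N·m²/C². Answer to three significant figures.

The assembly work is the sum of pairwise potential energies, U = Σ_{i<j} kqᵢqⱼ/rᵢⱼ.
Pair separations: r₁₂ = 0.351 m, r₁₃ = 0.277 m, r₁₄ = 0.340 m, r₂₃ = 0.590 m, r₂₄ = 0.285 m, r₃₄ = 0.443 m.
Summing all 6 pair terms gives U = -0.403 J.

-0.403 J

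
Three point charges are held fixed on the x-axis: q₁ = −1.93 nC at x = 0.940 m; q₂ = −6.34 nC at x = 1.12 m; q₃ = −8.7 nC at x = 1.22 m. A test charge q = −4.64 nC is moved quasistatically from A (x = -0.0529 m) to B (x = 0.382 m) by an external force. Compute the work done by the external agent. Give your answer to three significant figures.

For quasistatic motion the external work equals the change in potential energy: W_ext = qΔV = q(V_B − V_A).
At A: distances to the source charges are 0.993 m, 1.17 m, 1.27 m; V_A = Σ kqᵢ/rᵢ = -128 V.
At B: distances to the source charges are 0.558 m, 0.738 m, 0.838 m; V_B = Σ kqᵢ/rᵢ = -202 V.
ΔV = V_B − V_A = -74.1 V.
W_ext = qΔV = (-4.64×10⁻⁹ C)(-74.1 V) = 3.44×10⁻⁷ J.

3.44×10⁻⁷ J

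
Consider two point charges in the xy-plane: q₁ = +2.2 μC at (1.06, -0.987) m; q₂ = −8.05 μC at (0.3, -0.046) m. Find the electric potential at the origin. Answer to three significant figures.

-2.25×10⁵ V

Electric potential is a scalar, so the contributions from each charge add algebraically: V = Σ kqᵢ/rᵢ.
Distances from the field point to each charge: r₁ = 1.45 m, r₂ = 0.304 m.
V = k[(2.20×10⁻⁶)/(1.45) + (-8.05×10⁻⁶)/(0.304)] = -2.25×10⁵ V.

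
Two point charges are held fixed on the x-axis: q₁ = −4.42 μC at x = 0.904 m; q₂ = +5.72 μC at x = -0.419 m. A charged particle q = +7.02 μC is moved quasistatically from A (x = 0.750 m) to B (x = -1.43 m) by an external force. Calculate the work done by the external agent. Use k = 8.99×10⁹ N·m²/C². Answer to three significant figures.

1.74 J

For quasistatic motion the external work equals the change in potential energy: W_ext = qΔV = q(V_B − V_A).
At A: distances to the source charges are 0.154 m, 1.17 m; V_A = Σ kqᵢ/rᵢ = -2.14×10⁵ V.
At B: distances to the source charges are 2.33 m, 1.01 m; V_B = Σ kqᵢ/rᵢ = 3.38×10⁴ V.
ΔV = V_B − V_A = 2.48×10⁵ V.
W_ext = qΔV = (7.02×10⁻⁶ C)(2.48×10⁵ V) = 1.74 J.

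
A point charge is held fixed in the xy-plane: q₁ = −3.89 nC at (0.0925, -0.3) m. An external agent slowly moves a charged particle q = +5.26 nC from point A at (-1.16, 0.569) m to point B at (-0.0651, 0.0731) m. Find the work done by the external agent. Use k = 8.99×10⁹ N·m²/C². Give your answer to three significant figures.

For quasistatic motion the external work equals the change in potential energy: W_ext = qΔV = q(V_B − V_A).
At A: distance to the source charge is 1.52 m; V_A = kq₁/r = -22.9 V.
At B: distance to the source charge is 0.405 m; V_B = kq₁/r = -86.3 V.
ΔV = V_B − V_A = -63.4 V.
W_ext = qΔV = (5.26×10⁻⁹ C)(-63.4 V) = -3.34×10⁻⁷ J.

-3.34×10⁻⁷ J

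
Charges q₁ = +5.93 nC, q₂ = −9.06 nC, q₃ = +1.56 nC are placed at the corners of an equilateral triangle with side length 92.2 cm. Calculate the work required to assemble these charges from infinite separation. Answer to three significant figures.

-5.71×10⁻⁷ J

The work to assemble the configuration equals its total potential energy, U = Σ kqᵢqⱼ/rᵢⱼ over all pairs.
All three pair separations equal the side length, 0.922 m.
U = (-5.24×10⁻⁷) + (9.02×10⁻⁸) + (-1.38×10⁻⁷) = -5.71×10⁻⁷ J.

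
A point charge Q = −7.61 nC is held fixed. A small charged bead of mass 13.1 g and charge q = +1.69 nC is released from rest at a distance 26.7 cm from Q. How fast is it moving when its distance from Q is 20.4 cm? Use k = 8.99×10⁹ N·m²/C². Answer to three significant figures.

Only the electrostatic force acts, so mechanical energy is conserved: ½mv² = U₁ − U₂ = kQq(1/r₁ − 1/r₂).
U₁ − U₂ = (8.99×10⁹ N·m²/C²)(-7.61×10⁻⁹ C)(1.69×10⁻⁹ C)(1/0.267 − 1/0.204) = 1.34×10⁻⁷ J.
v = √(2·1.34×10⁻⁷/0.0131) = 4.52×10⁻³ m/s.

4.52×10⁻³ m/s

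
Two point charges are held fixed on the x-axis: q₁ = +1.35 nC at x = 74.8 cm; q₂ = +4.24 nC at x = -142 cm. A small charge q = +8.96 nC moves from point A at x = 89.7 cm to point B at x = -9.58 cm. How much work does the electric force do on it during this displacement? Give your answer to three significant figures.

4.90×10⁻⁷ J

The work done by the electric force is W_field = −ΔU = −q(V_B − V_A) = q(V_A − V_B).
At A: distances to the source charges are 0.149 m, 2.32 m; V_A = Σ kqᵢ/rᵢ = 97.9 V.
At B: distances to the source charges are 0.844 m, 1.32 m; V_B = Σ kqᵢ/rᵢ = 43.2 V.
ΔV = V_B − V_A = -54.7 V.
W_field = −qΔV = −(8.96×10⁻⁹ C)(-54.7 V) = 4.90×10⁻⁷ J.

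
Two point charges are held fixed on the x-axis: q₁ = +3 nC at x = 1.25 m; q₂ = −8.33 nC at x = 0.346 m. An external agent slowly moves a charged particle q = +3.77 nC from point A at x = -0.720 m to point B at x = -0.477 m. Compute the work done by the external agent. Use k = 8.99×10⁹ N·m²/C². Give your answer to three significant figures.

-7.09×10⁻⁸ J

For quasistatic motion the external work equals the change in potential energy: W_ext = qΔV = q(V_B − V_A).
At A: distances to the source charges are 1.97 m, 1.07 m; V_A = Σ kqᵢ/rᵢ = -56.6 V.
At B: distances to the source charges are 1.73 m, 0.823 m; V_B = Σ kqᵢ/rᵢ = -75.4 V.
ΔV = V_B − V_A = -18.8 V.
W_ext = qΔV = (3.77×10⁻⁹ C)(-18.8 V) = -7.09×10⁻⁸ J.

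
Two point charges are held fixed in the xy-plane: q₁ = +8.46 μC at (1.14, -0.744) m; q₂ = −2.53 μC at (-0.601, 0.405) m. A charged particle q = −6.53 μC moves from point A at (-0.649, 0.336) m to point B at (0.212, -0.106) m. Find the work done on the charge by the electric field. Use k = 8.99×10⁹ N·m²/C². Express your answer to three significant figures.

The work done by the electric force is W_field = −ΔU = −q(V_B − V_A) = q(V_A − V_B).
At A: distances to the source charges are 2.09 m, 0.0841 m; V_A = Σ kqᵢ/rᵢ = -2.34×10⁵ V.
At B: distances to the source charges are 1.13 m, 0.960 m; V_B = Σ kqᵢ/rᵢ = 4.38×10⁴ V.
ΔV = V_B − V_A = 2.78×10⁵ V.
W_field = −qΔV = −(-6.53×10⁻⁶ C)(2.78×10⁵ V) = 1.82 J.

1.82 J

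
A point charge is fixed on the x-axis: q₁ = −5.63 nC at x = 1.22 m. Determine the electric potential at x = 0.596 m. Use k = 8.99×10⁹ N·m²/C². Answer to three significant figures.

-81.1 V

Electric potential is a scalar, so the contributions from each charge add algebraically: V = Σ kqᵢ/rᵢ.
V = k[(-5.63×10⁻⁹)/(0.624)] = -81.1 V.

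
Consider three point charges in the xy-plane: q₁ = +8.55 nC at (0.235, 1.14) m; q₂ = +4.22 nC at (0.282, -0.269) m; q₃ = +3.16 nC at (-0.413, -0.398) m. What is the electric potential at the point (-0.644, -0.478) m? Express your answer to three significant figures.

198 V

The total potential is the scalar sum of each charge's contribution, V = Σ kqᵢ/rᵢ.
Distances from the field point to each charge: r₁ = 1.84 m, r₂ = 0.949 m, r₃ = 0.244 m.
V = k[(8.55×10⁻⁹)/(1.84) + (4.22×10⁻⁹)/(0.949) + (3.16×10⁻⁹)/(0.244)] = 198 V.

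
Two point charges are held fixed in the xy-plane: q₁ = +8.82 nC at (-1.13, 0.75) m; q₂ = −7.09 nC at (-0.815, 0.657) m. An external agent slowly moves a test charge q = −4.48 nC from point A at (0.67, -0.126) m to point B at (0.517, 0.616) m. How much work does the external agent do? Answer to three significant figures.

For quasistatic motion the external work equals the change in potential energy: W_ext = qΔV = q(V_B − V_A).
At A: distances to the source charges are 2.00 m, 1.68 m; V_A = Σ kqᵢ/rᵢ = 1.64 V.
At B: distances to the source charges are 1.65 m, 1.33 m; V_B = Σ kqᵢ/rᵢ = 0.155 V.
ΔV = V_B − V_A = -1.49 V.
W_ext = qΔV = (-4.48×10⁻⁹ C)(-1.49 V) = 6.66×10⁻⁹ J.

6.66×10⁻⁹ J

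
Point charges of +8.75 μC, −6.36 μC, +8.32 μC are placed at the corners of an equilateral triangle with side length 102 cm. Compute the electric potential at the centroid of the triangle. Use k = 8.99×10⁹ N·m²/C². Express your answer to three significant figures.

1.63×10⁵ V

Electric potential is a scalar, so the contributions from each charge add algebraically: V = Σ kqᵢ/rᵢ.
The distance from each vertex to the centroid is a/√3 = 0.589 m.
V = k[(8.75×10⁻⁶)/(0.589) + (-6.36×10⁻⁶)/(0.589) + (8.32×10⁻⁶)/(0.589)] = 1.63×10⁵ V.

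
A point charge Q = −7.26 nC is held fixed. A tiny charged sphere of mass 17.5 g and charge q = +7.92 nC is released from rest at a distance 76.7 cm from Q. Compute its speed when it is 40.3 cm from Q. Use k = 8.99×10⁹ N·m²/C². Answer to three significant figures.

Only the electrostatic force acts, so mechanical energy is conserved: ½mv² = U₁ − U₂ = kQq(1/r₁ − 1/r₂).
U₁ − U₂ = (8.99×10⁹ N·m²/C²)(-7.26×10⁻⁹ C)(7.92×10⁻⁹ C)(1/0.767 − 1/0.403) = 6.09×10⁻⁷ J.
v = √(2·6.09×10⁻⁷/0.0175) = 8.34×10⁻³ m/s.

8.34×10⁻³ m/s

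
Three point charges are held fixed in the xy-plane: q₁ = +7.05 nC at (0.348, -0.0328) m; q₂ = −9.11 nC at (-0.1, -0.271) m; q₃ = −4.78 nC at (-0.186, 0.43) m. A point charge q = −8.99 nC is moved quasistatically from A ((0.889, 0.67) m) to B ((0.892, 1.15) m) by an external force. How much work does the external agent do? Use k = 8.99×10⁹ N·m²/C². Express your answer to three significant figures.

3.76×10⁻⁸ J

For quasistatic motion the external work equals the change in potential energy: W_ext = qΔV = q(V_B − V_A).
At A: distances to the source charges are 0.887 m, 1.37 m, 1.10 m; V_A = Σ kqᵢ/rᵢ = -27.5 V.
At B: distances to the source charges are 1.30 m, 1.73 m, 1.30 m; V_B = Σ kqᵢ/rᵢ = -31.7 V.
ΔV = V_B − V_A = -4.18 V.
W_ext = qΔV = (-8.99×10⁻⁹ C)(-4.18 V) = 3.76×10⁻⁸ J.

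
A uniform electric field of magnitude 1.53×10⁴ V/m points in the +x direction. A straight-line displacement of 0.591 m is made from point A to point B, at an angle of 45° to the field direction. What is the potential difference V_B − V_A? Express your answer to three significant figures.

Only the component of displacement along E changes the potential: ΔV = −E·d·cosθ.
ΔV = −(1.53×10⁴ V/m)(0.591 m)cos45° = -6390 V.

-6390 V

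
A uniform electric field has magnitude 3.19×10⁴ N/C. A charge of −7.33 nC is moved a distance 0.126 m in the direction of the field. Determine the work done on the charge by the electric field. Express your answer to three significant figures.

The potential change for a displacement 0.126 m in the direction of the field is ΔV = −Ed = -4020 V.
W_field = −qΔV = -2.95×10⁻⁵ J.

-2.95×10⁻⁵ J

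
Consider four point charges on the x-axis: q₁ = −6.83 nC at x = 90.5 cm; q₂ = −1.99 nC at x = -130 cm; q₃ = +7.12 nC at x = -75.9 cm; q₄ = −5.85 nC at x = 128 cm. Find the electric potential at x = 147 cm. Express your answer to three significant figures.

Electric potential is a scalar, so the contributions from each charge add algebraically: V = Σ kqᵢ/rᵢ.
Distances from the field point to each charge: r₁ = 0.565 m, r₂ = 2.77 m, r₃ = 2.23 m, r₄ = 0.190 m.
V = k[(-6.83×10⁻⁹)/(0.565) + (-1.99×10⁻⁹)/(2.77) + (7.12×10⁻⁹)/(2.23) + (-5.85×10⁻⁹)/(0.190)] = -363 V.

-363 V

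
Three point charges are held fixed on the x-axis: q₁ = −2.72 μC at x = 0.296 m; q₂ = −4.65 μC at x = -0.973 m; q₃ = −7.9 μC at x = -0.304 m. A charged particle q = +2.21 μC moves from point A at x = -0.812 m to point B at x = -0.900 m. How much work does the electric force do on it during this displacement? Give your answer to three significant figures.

0.643 J

The work done by the electric force is W_field = −ΔU = −q(V_B − V_A) = q(V_A − V_B).
At A: distances to the source charges are 1.11 m, 0.161 m, 0.508 m; V_A = Σ kqᵢ/rᵢ = -4.22×10⁵ V.
At B: distances to the source charges are 1.20 m, 0.0730 m, 0.596 m; V_B = Σ kqᵢ/rᵢ = -7.12×10⁵ V.
ΔV = V_B − V_A = -2.91×10⁵ V.
W_field = −qΔV = −(2.21×10⁻⁶ C)(-2.91×10⁵ V) = 0.643 J.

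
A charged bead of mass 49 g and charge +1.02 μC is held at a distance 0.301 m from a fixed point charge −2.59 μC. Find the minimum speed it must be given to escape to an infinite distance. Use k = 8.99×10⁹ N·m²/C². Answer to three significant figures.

To just escape, total mechanical energy must reach zero at infinity: ½mv²_min + U = 0, so ½mv²_min = −U = |kQq|/r.
|U| = |kQq|/r = (8.99×10⁹ N·m²/C²)(2.59×10⁻⁶)(1.02×10⁻⁶)/(0.301) = 0.0789 J.
v_min = √(2|U|/m) = √(2·0.0789/0.0490) = 1.79 m/s.

1.79 m/s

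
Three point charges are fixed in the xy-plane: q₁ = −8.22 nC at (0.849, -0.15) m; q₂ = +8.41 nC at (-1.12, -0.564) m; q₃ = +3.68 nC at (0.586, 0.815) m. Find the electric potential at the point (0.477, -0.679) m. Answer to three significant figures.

Electric potential is a scalar, so the contributions from each charge add algebraically: V = Σ kqᵢ/rᵢ.
Distances from the field point to each charge: r₁ = 0.647 m, r₂ = 1.60 m, r₃ = 1.50 m.
V = k[(-8.22×10⁻⁹)/(0.647) + (8.41×10⁻⁹)/(1.60) + (3.68×10⁻⁹)/(1.50)] = -45.0 V.

-45.0 V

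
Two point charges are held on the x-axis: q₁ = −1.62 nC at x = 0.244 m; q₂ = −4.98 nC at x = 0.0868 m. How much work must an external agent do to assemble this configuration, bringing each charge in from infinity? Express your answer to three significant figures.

The assembly work is the sum of pairwise potential energies, U = Σ_{i<j} kqᵢqⱼ/rᵢⱼ.
Pair separations: r₁₂ = 0.157 m.
U = (4.61×10⁻⁷) = 4.61×10⁻⁷ J.

4.61×10⁻⁷ J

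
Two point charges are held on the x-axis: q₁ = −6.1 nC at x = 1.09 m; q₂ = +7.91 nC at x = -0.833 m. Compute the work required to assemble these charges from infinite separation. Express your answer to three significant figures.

The assembly work is the sum of pairwise potential energies, U = Σ_{i<j} kqᵢqⱼ/rᵢⱼ.
Pair separations: r₁₂ = 1.92 m.
U = (-2.26×10⁻⁷) = -2.26×10⁻⁷ J.

-2.26×10⁻⁷ J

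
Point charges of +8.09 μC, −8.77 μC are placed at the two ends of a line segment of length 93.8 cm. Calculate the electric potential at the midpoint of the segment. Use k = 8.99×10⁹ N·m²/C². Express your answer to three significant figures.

Electric potential is a scalar, so the contributions from each charge add algebraically: V = Σ kqᵢ/rᵢ.
Each charge is 0.469 m from the midpoint.
V = k[(8.09×10⁻⁶)/(0.469) + (-8.77×10⁻⁶)/(0.469)] = -1.30×10⁴ V.

-1.30×10⁴ V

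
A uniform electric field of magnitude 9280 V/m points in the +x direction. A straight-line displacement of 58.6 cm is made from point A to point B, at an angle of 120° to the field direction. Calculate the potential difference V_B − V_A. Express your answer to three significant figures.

2720 V

Only the component of displacement along E changes the potential: ΔV = −E·d·cosθ.
ΔV = −(9280 V/m)(0.586 m)cos120° = 2720 V.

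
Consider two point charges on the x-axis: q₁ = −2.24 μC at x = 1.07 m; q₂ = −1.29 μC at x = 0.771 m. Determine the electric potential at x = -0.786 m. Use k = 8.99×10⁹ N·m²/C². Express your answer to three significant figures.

Electric potential is a scalar, so the contributions from each charge add algebraically: V = Σ kqᵢ/rᵢ.
Distances from the field point to each charge: r₁ = 1.86 m, r₂ = 1.56 m.
V = k[(-2.24×10⁻⁶)/(1.86) + (-1.29×10⁻⁶)/(1.56)] = -1.83×10⁴ V.

-1.83×10⁴ V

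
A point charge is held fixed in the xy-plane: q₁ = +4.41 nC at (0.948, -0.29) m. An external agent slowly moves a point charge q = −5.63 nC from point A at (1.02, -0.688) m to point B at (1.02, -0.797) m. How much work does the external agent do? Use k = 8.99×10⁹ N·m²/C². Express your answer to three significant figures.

1.16×10⁻⁷ J

For quasistatic motion the external work equals the change in potential energy: W_ext = qΔV = q(V_B − V_A).
At A: distance to the source charge is 0.404 m; V_A = kq₁/r = 98.0 V.
At B: distance to the source charge is 0.512 m; V_B = kq₁/r = 77.4 V.
ΔV = V_B − V_A = -20.6 V.
W_ext = qΔV = (-5.63×10⁻⁹ C)(-20.6 V) = 1.16×10⁻⁷ J.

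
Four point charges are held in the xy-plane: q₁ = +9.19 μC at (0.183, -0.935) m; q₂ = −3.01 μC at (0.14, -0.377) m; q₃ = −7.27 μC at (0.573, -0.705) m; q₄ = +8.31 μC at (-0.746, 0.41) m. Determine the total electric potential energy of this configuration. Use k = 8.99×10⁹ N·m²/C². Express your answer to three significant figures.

The assembly work is the sum of pairwise potential energies, U = Σ_{i<j} kqᵢqⱼ/rᵢⱼ.
Pair separations: r₁₂ = 0.560 m, r₁₃ = 0.453 m, r₁₄ = 1.63 m, r₂₃ = 0.543 m, r₂₄ = 1.19 m, r₃₄ = 1.73 m.
Summing all 6 pair terms gives U = -1.49 J.

-1.49 J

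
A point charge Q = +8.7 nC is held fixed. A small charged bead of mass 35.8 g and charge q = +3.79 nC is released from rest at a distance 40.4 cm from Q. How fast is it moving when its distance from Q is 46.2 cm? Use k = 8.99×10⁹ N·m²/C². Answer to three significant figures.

Only the electrostatic force acts, so mechanical energy is conserved: ½mv² = U₁ − U₂ = kQq(1/r₁ − 1/r₂).
U₁ − U₂ = (8.99×10⁹ N·m²/C²)(8.70×10⁻⁹ C)(3.79×10⁻⁹ C)(1/0.404 − 1/0.462) = 9.21×10⁻⁸ J.
v = √(2·9.21×10⁻⁸/0.0358) = 2.27×10⁻³ m/s.

2.27×10⁻³ m/s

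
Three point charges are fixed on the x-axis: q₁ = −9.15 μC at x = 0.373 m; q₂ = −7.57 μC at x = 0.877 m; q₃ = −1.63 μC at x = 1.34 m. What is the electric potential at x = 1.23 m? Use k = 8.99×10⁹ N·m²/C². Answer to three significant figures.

The total potential is the scalar sum of each charge's contribution, V = Σ kqᵢ/rᵢ.
Distances from the field point to each charge: r₁ = 0.857 m, r₂ = 0.353 m, r₃ = 0.110 m.
V = k[(-9.15×10⁻⁶)/(0.857) + (-7.57×10⁻⁶)/(0.353) + (-1.63×10⁻⁶)/(0.110)] = -4.22×10⁵ V.

-4.22×10⁵ V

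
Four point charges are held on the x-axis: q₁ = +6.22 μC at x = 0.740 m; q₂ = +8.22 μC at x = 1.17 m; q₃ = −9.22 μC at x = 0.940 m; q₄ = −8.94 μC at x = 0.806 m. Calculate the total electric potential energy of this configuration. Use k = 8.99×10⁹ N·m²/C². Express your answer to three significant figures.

The work to assemble the configuration equals its total potential energy, U = Σ kqᵢqⱼ/rᵢⱼ over all pairs.
Pair separations: r₁₂ = 0.430 m, r₁₃ = 0.200 m, r₁₄ = 0.0660 m, r₂₃ = 0.230 m, r₂₄ = 0.364 m, r₃₄ = 0.134 m.
Summing all 6 pair terms gives U = -8.33 J.

-8.33 J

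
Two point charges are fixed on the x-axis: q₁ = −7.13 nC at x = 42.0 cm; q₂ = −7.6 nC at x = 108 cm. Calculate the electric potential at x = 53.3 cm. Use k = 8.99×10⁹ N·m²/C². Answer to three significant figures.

-692 V

Electric potential is a scalar, so the contributions from each charge add algebraically: V = Σ kqᵢ/rᵢ.
Distances from the field point to each charge: r₁ = 0.113 m, r₂ = 0.547 m.
V = k[(-7.13×10⁻⁹)/(0.113) + (-7.60×10⁻⁹)/(0.547)] = -692 V.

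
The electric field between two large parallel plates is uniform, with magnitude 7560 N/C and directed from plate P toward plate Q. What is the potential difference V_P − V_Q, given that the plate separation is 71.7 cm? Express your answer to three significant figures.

In a uniform field, potential decreases in the direction of E: ΔV = −E·d for a displacement d parallel to E.
Going from Q to P is a displacement of 71.7 cm opposite to the field, so V_P − V_Q = +Ed = 5420 V.

5420 V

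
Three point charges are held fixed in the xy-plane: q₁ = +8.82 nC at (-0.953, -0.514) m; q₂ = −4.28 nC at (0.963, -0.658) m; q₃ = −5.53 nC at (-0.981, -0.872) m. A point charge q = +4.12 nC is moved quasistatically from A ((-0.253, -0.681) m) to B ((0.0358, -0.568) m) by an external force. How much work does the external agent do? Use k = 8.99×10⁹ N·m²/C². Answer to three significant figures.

For quasistatic motion the external work equals the change in potential energy: W_ext = qΔV = q(V_B − V_A).
At A: distances to the source charges are 0.720 m, 1.22 m, 0.753 m; V_A = Σ kqᵢ/rᵢ = 12.5 V.
At B: distances to the source charges are 0.990 m, 0.932 m, 1.06 m; V_B = Σ kqᵢ/rᵢ = -8.08 V.
ΔV = V_B − V_A = -20.6 V.
W_ext = qΔV = (4.12×10⁻⁹ C)(-20.6 V) = -8.47×10⁻⁸ J.

-8.47×10⁻⁸ J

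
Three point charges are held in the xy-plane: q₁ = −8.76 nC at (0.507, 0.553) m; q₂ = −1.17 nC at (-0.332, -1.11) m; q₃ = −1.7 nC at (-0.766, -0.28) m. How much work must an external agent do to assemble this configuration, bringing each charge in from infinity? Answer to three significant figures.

The assembly work is the sum of pairwise potential energies, U = Σ_{i<j} kqᵢqⱼ/rᵢⱼ.
Pair separations: r₁₂ = 1.86 m, r₁₃ = 1.52 m, r₂₃ = 0.937 m.
U = (4.95×10⁻⁸) + (8.80×10⁻⁸) + (1.91×10⁻⁸) = 1.57×10⁻⁷ J.

1.57×10⁻⁷ J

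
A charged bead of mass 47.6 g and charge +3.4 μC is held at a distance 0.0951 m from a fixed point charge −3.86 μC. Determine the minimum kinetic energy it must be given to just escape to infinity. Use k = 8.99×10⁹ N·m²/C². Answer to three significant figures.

1.24 J

To just escape, total mechanical energy must reach zero at infinity: ½mv²_min + U = 0, so ½mv²_min = −U = |kQq|/r.
|U| = |kQq|/r = (8.99×10⁹ N·m²/C²)(3.86×10⁻⁶)(3.40×10⁻⁶)/(0.0951) = 1.24 J.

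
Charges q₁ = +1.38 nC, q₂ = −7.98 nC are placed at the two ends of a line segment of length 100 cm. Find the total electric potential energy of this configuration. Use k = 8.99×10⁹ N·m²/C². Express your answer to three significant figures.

-9.90×10⁻⁸ J

The work to assemble the configuration equals its total potential energy, U = Σ kqᵢqⱼ/rᵢⱼ over all pairs.
The separation is r = 1.00 m.
U = (-9.90×10⁻⁸) = -9.90×10⁻⁸ J.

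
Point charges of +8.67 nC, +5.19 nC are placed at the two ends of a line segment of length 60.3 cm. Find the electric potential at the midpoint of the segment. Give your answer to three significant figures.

The total potential is the scalar sum of each charge's contribution, V = Σ kqᵢ/rᵢ.
Each charge is 0.301 m from the midpoint.
V = k[(8.67×10⁻⁹)/(0.301) + (5.19×10⁻⁹)/(0.301)] = 413 V.

413 V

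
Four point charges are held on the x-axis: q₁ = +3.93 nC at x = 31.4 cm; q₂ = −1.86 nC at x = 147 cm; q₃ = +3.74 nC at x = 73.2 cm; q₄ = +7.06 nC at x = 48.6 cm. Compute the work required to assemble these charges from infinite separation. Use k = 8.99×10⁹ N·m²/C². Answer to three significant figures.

2.47×10⁻⁶ J

The work to assemble the configuration equals its total potential energy, U = Σ kqᵢqⱼ/rᵢⱼ over all pairs.
Pair separations: r₁₂ = 1.16 m, r₁₃ = 0.418 m, r₁₄ = 0.172 m, r₂₃ = 0.738 m, r₂₄ = 0.984 m, r₃₄ = 0.246 m.
Summing all 6 pair terms gives U = 2.47×10⁻⁶ J.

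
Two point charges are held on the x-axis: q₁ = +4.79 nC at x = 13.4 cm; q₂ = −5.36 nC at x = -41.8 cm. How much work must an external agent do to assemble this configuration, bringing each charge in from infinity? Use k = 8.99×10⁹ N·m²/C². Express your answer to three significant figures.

-4.18×10⁻⁷ J

The work to assemble the configuration equals its total potential energy, U = Σ kqᵢqⱼ/rᵢⱼ over all pairs.
Pair separations: r₁₂ = 0.552 m.
U = (-4.18×10⁻⁷) = -4.18×10⁻⁷ J.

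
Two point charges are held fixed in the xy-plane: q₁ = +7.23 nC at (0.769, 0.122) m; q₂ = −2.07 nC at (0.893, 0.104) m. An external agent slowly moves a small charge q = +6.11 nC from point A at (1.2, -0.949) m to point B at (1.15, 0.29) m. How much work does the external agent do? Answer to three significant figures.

For quasistatic motion the external work equals the change in potential energy: W_ext = qΔV = q(V_B − V_A).
At A: distances to the source charges are 1.15 m, 1.10 m; V_A = Σ kqᵢ/rᵢ = 39.3 V.
At B: distances to the source charges are 0.416 m, 0.317 m; V_B = Σ kqᵢ/rᵢ = 97.4 V.
ΔV = V_B − V_A = 58.1 V.
W_ext = qΔV = (6.11×10⁻⁹ C)(58.1 V) = 3.55×10⁻⁷ J.

3.55×10⁻⁷ J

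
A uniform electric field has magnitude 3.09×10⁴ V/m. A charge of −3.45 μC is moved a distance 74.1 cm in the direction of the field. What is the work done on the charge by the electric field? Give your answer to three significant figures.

-0.0790 J

The potential change for a displacement 74.1 cm in the direction of the field is ΔV = −Ed = -2.29×10⁴ V.
W_field = −qΔV = -0.0790 J.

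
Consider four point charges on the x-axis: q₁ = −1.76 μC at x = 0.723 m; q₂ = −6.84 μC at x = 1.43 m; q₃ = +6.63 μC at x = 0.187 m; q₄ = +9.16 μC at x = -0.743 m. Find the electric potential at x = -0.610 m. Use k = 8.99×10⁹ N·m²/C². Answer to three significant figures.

6.52×10⁵ V

Electric potential is a scalar, so the contributions from each charge add algebraically: V = Σ kqᵢ/rᵢ.
Distances from the field point to each charge: r₁ = 1.33 m, r₂ = 2.04 m, r₃ = 0.797 m, r₄ = 0.133 m.
V = k[(-1.76×10⁻⁶)/(1.33) + (-6.84×10⁻⁶)/(2.04) + (6.63×10⁻⁶)/(0.797) + (9.16×10⁻⁶)/(0.133)] = 6.52×10⁵ V.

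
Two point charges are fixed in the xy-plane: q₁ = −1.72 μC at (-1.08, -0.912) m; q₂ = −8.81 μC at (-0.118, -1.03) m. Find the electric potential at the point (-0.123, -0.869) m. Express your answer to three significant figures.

Electric potential is a scalar, so the contributions from each charge add algebraically: V = Σ kqᵢ/rᵢ.
Distances from the field point to each charge: r₁ = 0.958 m, r₂ = 0.161 m.
V = k[(-1.72×10⁻⁶)/(0.958) + (-8.81×10⁻⁶)/(0.161)] = -5.08×10⁵ V.

-5.08×10⁵ V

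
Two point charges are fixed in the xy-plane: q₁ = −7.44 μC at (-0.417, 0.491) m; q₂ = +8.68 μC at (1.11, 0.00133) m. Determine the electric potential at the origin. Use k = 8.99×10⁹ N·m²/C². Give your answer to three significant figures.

The total potential is the scalar sum of each charge's contribution, V = Σ kqᵢ/rᵢ.
Distances from the field point to each charge: r₁ = 0.644 m, r₂ = 1.11 m.
V = k[(-7.44×10⁻⁶)/(0.644) + (8.68×10⁻⁶)/(1.11)] = -3.35×10⁴ V.

-3.35×10⁴ V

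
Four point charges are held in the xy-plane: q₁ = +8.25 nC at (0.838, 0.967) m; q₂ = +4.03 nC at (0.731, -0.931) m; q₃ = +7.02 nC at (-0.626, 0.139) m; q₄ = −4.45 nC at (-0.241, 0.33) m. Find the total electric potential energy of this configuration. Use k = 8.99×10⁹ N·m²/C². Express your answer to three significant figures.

-4.04×10⁻⁷ J

The assembly work is the sum of pairwise potential energies, U = Σ_{i<j} kqᵢqⱼ/rᵢⱼ.
Pair separations: r₁₂ = 1.90 m, r₁₃ = 1.68 m, r₁₄ = 1.25 m, r₂₃ = 1.73 m, r₂₄ = 1.59 m, r₃₄ = 0.430 m.
Summing all 6 pair terms gives U = -4.04×10⁻⁷ J.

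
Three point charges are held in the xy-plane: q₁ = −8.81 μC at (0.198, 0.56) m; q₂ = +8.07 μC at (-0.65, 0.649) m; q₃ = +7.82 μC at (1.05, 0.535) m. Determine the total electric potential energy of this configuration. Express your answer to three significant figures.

The work to assemble the configuration equals its total potential energy, U = Σ kqᵢqⱼ/rᵢⱼ over all pairs.
Pair separations: r₁₂ = 0.853 m, r₁₃ = 0.852 m, r₂₃ = 1.70 m.
U = (-0.750) + (-0.727) + (0.333) = -1.14 J.

-1.14 J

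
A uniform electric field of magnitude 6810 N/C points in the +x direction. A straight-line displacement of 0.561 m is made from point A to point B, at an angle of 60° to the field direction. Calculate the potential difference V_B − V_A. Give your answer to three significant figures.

Only the component of displacement along E changes the potential: ΔV = −E·d·cosθ.
ΔV = −(6810 V/m)(0.561 m)cos60° = -1910 V.

-1910 V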